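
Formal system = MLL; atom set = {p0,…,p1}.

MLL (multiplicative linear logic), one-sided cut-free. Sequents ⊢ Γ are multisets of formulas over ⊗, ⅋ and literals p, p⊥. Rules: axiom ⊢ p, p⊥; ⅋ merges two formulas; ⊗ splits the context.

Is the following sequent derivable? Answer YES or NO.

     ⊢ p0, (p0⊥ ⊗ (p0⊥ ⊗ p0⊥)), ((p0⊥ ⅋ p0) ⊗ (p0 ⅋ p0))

Proof tree:
[⊗]  ⊢ p0, (p0⊥ ⊗ (p0⊥ ⊗ p0⊥)), ((p0⊥ ⅋ p0) ⊗ (p0 ⅋ p0))
  [⅋]  ⊢ (p0⊥ ⅋ p0)
    [Ax]  ⊢ p0, p0⊥
  [⅋]  ⊢ p0, (p0⊥ ⊗ (p0⊥ ⊗ p0⊥)), (p0 ⅋ p0)
    [⊗]  ⊢ p0, p0, p0, (p0⊥ ⊗ (p0⊥ ⊗ p0⊥))
      [Ax]  ⊢ p0, p0⊥
      [⊗]  ⊢ p0, p0, (p0⊥ ⊗ p0⊥)
        [Ax]  ⊢ p0, p0⊥
        [Ax]  ⊢ p0, p0⊥

Result: YES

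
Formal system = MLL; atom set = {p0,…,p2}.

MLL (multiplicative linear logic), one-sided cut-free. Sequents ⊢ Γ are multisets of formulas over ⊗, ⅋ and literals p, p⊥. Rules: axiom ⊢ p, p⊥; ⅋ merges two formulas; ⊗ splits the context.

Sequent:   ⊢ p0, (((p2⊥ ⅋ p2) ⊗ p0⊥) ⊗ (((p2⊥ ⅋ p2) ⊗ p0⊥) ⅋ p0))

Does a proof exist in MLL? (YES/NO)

Derivation trace:
[⊗]  ⊢ p0, (((p2⊥ ⅋ p2) ⊗ p0⊥) ⊗ (((p2⊥ ⅋ p2) ⊗ p0⊥) ⅋ p0))
  [⊗]  ⊢ p0, ((p2⊥ ⅋ p2) ⊗ p0⊥)
    [⅋]  ⊢ (p2⊥ ⅋ p2)
      [Ax]  ⊢ p2, p2⊥
    [Ax]  ⊢ p0, p0⊥
  [⅋]  ⊢ (((p2⊥ ⅋ p2) ⊗ p0⊥) ⅋ p0)
    [⊗]  ⊢ p0, ((p2⊥ ⅋ p2) ⊗ p0⊥)
      [⅋]  ⊢ (p2⊥ ⅋ p2)
        [Ax]  ⊢ p2, p2⊥
      [Ax]  ⊢ p0, p0⊥

Result: YES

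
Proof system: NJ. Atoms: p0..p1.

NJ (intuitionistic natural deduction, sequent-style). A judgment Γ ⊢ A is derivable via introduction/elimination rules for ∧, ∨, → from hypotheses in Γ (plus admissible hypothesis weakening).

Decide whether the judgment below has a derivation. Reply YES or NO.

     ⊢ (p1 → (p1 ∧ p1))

Derivation (root first):
[→I]  ⊢ (p1 → (p1 ∧ p1))
  [∧I] p1 ⊢ (p1 ∧ p1)
    [Ax] p1 ⊢ p1
    [Ax] p1 ⊢ p1

Result: YES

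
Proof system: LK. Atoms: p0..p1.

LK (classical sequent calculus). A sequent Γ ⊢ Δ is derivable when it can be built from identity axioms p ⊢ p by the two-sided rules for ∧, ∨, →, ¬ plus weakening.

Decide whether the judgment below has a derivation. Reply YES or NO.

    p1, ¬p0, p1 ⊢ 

Truth-table refutation:
  v=00: Γ:[p1=F, ¬p0=T, p1=F] Δ:[] refutes=False
  v=01: Γ:[p1=T, ¬p0=T, p1=T] Δ:[] refutes=True  ← countermodel

Result: NO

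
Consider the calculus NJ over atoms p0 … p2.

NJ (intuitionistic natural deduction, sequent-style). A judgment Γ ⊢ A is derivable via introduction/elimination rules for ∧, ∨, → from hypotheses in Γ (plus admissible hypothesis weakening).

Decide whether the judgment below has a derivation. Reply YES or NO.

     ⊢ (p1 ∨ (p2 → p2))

Derivation (root first):
[∨I₂]  ⊢ (p1 ∨ (p2 → p2))
  [→I]  ⊢ (p2 → p2)
    [Ax] p2 ⊢ p2

Result: YES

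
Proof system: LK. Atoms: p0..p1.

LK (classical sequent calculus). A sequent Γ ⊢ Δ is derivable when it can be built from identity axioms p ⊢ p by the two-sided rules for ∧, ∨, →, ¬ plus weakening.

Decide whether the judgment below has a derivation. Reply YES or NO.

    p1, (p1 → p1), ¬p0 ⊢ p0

Truth-table refutation:
  v=00: Γ:[p1=F, (p1 → p1)=T, ¬p0=T] Δ:[p0=F] refutes=False
  v=01: Γ:[p1=T, (p1 → p1)=T, ¬p0=T] Δ:[p0=F] refutes=True  ← countermodel

Result: NO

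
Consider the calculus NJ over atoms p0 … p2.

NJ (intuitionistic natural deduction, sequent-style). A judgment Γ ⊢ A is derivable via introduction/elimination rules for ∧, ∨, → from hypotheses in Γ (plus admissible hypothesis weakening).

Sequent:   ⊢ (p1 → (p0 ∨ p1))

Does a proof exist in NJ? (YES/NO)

Derivation (root first):
[→I]  ⊢ (p1 → (p0 ∨ p1))
  [∨I₂] p1 ⊢ (p0 ∨ p1)
    [Ax] p1 ⊢ p1

Result: YES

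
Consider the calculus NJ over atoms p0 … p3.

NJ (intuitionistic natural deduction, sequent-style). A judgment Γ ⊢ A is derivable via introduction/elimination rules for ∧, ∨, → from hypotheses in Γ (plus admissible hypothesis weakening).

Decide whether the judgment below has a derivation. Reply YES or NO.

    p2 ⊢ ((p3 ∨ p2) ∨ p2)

Derivation (root first):
[∨I₁] p2 ⊢ ((p3 ∨ p2) ∨ p2)
  [∨I₂] p2 ⊢ (p3 ∨ p2)
    [Ax] p2 ⊢ p2

Result: YES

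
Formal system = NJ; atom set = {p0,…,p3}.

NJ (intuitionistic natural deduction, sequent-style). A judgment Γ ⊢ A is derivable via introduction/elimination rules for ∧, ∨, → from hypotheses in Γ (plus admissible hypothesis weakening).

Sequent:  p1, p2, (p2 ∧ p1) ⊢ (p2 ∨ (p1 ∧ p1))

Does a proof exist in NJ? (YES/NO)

Proof tree:
[∨I₂] p1, p2, (p2 ∧ p1) ⊢ (p2 ∨ (p1 ∧ p1))
  [∧I] p1, p2, (p2 ∧ p1) ⊢ (p1 ∧ p1)
    [Wk] p1, (p2 ∧ p1) ⊢ p1
      [Ax] p1 ⊢ p1
    [Wk] p1, p2, p2 ⊢ p1
      [Wk] p1, p2 ⊢ p1
        [Ax] p1 ⊢ p1

Result: YES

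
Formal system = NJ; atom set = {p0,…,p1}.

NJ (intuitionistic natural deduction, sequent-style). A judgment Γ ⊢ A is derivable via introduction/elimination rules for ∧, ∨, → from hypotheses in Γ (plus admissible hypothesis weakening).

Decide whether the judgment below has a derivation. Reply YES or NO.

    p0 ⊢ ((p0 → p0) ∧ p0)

Derivation trace:
[∧I] p0 ⊢ ((p0 → p0) ∧ p0)
  [→I]  ⊢ (p0 → p0)
    [Ax] p0 ⊢ p0
  [Ax] p0 ⊢ p0

Result: YES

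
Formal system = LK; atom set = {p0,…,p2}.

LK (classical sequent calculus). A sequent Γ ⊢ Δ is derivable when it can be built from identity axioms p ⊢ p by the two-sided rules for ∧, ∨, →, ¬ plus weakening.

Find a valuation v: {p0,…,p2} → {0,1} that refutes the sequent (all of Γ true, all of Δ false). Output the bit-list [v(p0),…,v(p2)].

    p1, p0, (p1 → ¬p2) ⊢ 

Enumerate valuations to refute Γ ⊢ Δ:
  v=000: Γ:[p1=F, p0=F, (p1 → ¬p2)=T] Δ:[] refutes=False
  v=001: Γ:[p1=F, p0=F, (p1 → ¬p2)=T] Δ:[] refutes=False
  v=010: Γ:[p1=T, p0=F, (p1 → ¬p2)=T] Δ:[] refutes=False
  v=011: Γ:[p1=T, p0=F, (p1 → ¬p2)=F] Δ:[] refutes=False
  v=100: Γ:[p1=F, p0=T, (p1 → ¬p2)=T] Δ:[] refutes=False
  v=101: Γ:[p1=F, p0=T, (p1 → ¬p2)=T] Δ:[] refutes=False
  v=110: Γ:[p1=T, p0=T, (p1 → ¬p2)=T] Δ:[] refutes=True  ← countermodel

Result: [1, 1, 0]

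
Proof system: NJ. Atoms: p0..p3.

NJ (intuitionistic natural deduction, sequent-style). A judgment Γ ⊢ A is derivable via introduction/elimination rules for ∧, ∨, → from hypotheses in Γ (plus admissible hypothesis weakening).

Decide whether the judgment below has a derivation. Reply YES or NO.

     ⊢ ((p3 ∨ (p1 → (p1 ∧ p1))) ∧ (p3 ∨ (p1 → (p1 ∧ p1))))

Derivation trace:
[∧I]  ⊢ ((p3 ∨ (p1 → (p1 ∧ p1))) ∧ (p3 ∨ (p1 → (p1 ∧ p1))))
  [∨I₂]  ⊢ (p3 ∨ (p1 → (p1 ∧ p1)))
    [→I]  ⊢ (p1 → (p1 ∧ p1))
      [∧I] p1 ⊢ (p1 ∧ p1)
        [Ax] p1 ⊢ p1
        [Ax] p1 ⊢ p1
  [∨I₂]  ⊢ (p3 ∨ (p1 → (p1 ∧ p1)))
    [→I]  ⊢ (p1 → (p1 ∧ p1))
      [∧I] p1 ⊢ (p1 ∧ p1)
        [Ax] p1 ⊢ p1
        [Ax] p1 ⊢ p1

Result: YES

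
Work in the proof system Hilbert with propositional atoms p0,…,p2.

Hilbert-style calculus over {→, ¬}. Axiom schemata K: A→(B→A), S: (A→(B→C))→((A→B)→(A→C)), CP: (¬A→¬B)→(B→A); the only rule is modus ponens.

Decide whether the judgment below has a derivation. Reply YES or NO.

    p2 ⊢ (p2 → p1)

Enumerate valuations to refute Γ ⊢ Δ:
  v=000: Γ:[p2=F] Δ:[(p2 → p1)=T] refutes=False
  v=001: Γ:[p2=T] Δ:[(p2 → p1)=F] refutes=True  ← countermodel

Result: NO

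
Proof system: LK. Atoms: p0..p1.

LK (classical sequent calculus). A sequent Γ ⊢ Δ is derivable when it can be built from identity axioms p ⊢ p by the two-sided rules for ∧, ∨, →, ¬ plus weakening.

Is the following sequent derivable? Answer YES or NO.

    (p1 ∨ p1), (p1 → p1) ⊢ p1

Proof tree:
[→L] (p1 ∨ p1), (p1 → p1) ⊢ p1
  [∨L] (p1 ∨ p1) ⊢ p1
    [Ax] p1 ⊢ p1
    [Ax] p1 ⊢ p1
  [Ax] p1 ⊢ p1

Result: YES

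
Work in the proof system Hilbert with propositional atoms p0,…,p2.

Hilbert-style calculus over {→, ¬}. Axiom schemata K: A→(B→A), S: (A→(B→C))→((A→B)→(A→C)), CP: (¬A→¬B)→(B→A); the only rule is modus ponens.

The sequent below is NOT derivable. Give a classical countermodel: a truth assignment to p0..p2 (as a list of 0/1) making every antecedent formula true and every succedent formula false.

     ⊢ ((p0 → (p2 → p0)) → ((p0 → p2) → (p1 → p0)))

Search for a countermodel by truth-table:
  v=000: Γ:[] Δ:[((p0 → (p2 → p0)) → ((p0 → p2) → (p1 → p0)))=T] refutes=False
  v=001: Γ:[] Δ:[((p0 → (p2 → p0)) → ((p0 → p2) → (p1 → p0)))=T] refutes=False
  v=010: Γ:[] Δ:[((p0 → (p2 → p0)) → ((p0 → p2) → (p1 → p0)))=F] refutes=True  ← countermodel

Result: [0, 1, 0]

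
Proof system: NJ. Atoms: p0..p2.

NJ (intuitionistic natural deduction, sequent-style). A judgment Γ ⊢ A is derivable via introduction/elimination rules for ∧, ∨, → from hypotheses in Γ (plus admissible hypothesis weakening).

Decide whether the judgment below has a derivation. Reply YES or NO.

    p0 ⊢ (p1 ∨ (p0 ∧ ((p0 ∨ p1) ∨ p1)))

Proof tree:
[∨I₂] p0 ⊢ (p1 ∨ (p0 ∧ ((p0 ∨ p1) ∨ p1)))
  [∧I] p0 ⊢ (p0 ∧ ((p0 ∨ p1) ∨ p1))
    [Ax] p0 ⊢ p0
    [∨I₁] p0 ⊢ ((p0 ∨ p1) ∨ p1)
      [∨I₁] p0 ⊢ (p0 ∨ p1)
        [Ax] p0 ⊢ p0

Result: YES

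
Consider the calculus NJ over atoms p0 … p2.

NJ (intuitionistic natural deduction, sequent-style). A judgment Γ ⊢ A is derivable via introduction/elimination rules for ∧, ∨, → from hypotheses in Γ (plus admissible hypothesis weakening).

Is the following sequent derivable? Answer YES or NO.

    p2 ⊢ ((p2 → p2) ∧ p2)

Derivation (root first):
[∧I] p2 ⊢ ((p2 → p2) ∧ p2)
  [→I]  ⊢ (p2 → p2)
    [Ax] p2 ⊢ p2
  [Ax] p2 ⊢ p2

Result: YES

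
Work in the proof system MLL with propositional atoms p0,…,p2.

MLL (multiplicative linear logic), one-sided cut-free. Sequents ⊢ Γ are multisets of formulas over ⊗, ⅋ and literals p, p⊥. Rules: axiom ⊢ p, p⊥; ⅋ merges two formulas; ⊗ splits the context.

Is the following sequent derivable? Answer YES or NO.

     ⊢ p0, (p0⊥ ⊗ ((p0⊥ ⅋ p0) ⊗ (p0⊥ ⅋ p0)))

Derivation trace:
[⊗]  ⊢ p0, (p0⊥ ⊗ ((p0⊥ ⅋ p0) ⊗ (p0⊥ ⅋ p0)))
  [Ax]  ⊢ p0, p0⊥
  [⊗]  ⊢ ((p0⊥ ⅋ p0) ⊗ (p0⊥ ⅋ p0))
    [⅋]  ⊢ (p0⊥ ⅋ p0)
      [Ax]  ⊢ p0, p0⊥
    [⅋]  ⊢ (p0⊥ ⅋ p0)
      [Ax]  ⊢ p0, p0⊥

Result: YES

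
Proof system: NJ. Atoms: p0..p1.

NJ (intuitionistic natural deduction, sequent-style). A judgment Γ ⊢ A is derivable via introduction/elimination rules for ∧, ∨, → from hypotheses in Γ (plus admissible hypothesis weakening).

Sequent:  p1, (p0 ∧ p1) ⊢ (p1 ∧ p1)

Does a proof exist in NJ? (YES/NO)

Derivation trace:
[Wk] p1, (p0 ∧ p1) ⊢ (p1 ∧ p1)
  [∧I] p1 ⊢ (p1 ∧ p1)
    [Ax] p1 ⊢ p1
    [Ax] p1 ⊢ p1

Result: YES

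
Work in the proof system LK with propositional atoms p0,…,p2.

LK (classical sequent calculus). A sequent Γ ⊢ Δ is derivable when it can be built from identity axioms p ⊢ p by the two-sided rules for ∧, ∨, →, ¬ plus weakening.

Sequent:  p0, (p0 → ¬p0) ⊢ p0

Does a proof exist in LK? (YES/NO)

Proof tree:
[→L] p0, (p0 → ¬p0) ⊢ p0
  [Ax] p0 ⊢ p0
  [WR] p0, ¬p0 ⊢ p0
    [¬L] p0, ¬p0 ⊢ 
      [Ax] p0 ⊢ p0

Result: YES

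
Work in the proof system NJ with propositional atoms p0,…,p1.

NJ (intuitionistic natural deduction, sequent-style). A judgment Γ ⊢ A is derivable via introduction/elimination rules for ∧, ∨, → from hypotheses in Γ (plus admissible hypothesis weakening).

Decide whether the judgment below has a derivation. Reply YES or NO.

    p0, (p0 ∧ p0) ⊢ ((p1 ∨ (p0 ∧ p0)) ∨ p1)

Derivation (root first):
[∨I₁] p0, (p0 ∧ p0) ⊢ ((p1 ∨ (p0 ∧ p0)) ∨ p1)
  [∨I₂] p0, (p0 ∧ p0) ⊢ (p1 ∨ (p0 ∧ p0))
    [Wk] p0, (p0 ∧ p0) ⊢ (p0 ∧ p0)
      [∧I] p0 ⊢ (p0 ∧ p0)
        [Ax] p0 ⊢ p0
        [Ax] p0 ⊢ p0

Result: YES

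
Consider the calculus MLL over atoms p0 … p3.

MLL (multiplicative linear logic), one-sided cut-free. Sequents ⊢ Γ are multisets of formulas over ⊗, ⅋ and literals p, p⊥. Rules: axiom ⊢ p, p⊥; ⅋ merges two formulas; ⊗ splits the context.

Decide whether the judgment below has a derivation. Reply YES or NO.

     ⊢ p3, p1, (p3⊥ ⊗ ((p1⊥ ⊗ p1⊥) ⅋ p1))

Derivation trace:
[⊗]  ⊢ p3, p1, (p3⊥ ⊗ ((p1⊥ ⊗ p1⊥) ⅋ p1))
  [Ax]  ⊢ p3, p3⊥
  [⅋]  ⊢ p1, ((p1⊥ ⊗ p1⊥) ⅋ p1)
    [⊗]  ⊢ p1, p1, (p1⊥ ⊗ p1⊥)
      [Ax]  ⊢ p1, p1⊥
      [Ax]  ⊢ p1, p1⊥

Result: YES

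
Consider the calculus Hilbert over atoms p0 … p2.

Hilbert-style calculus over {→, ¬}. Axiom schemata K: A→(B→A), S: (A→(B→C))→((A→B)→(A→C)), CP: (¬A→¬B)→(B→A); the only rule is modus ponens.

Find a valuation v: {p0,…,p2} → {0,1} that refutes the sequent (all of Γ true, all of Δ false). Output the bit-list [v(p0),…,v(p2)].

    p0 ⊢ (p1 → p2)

Truth-table refutation:
  v=000: Γ:[p0=F] Δ:[(p1 → p2)=T] refutes=False
  v=001: Γ:[p0=F] Δ:[(p1 → p2)=T] refutes=False
  v=010: Γ:[p0=F] Δ:[(p1 → p2)=F] refutes=False
  v=011: Γ:[p0=F] Δ:[(p1 → p2)=T] refutes=False
  v=100: Γ:[p0=T] Δ:[(p1 → p2)=T] refutes=False
  v=101: Γ:[p0=T] Δ:[(p1 → p2)=T] refutes=False
  v=110: Γ:[p0=T] Δ:[(p1 → p2)=F] refutes=True  ← countermodel

Result: [1, 1, 0]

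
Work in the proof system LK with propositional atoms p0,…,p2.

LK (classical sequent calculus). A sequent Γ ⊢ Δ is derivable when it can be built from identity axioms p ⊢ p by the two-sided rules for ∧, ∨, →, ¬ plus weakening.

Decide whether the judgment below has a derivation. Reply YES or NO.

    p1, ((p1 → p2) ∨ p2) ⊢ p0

Search for a countermodel by truth-table:
  v=000: Γ:[p1=F, ((p1 → p2) ∨ p2)=T] Δ:[p0=F] refutes=False
  v=001: Γ:[p1=F, ((p1 → p2) ∨ p2)=T] Δ:[p0=F] refutes=False
  v=010: Γ:[p1=T, ((p1 → p2) ∨ p2)=F] Δ:[p0=F] refutes=False
  v=011: Γ:[p1=T, ((p1 → p2) ∨ p2)=T] Δ:[p0=F] refutes=True  ← countermodel

Result: NO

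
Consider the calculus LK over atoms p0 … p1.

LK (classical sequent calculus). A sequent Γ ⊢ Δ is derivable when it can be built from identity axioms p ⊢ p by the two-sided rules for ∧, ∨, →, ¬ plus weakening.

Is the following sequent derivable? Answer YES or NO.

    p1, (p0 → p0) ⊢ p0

Truth-table refutation:
  v=00: Γ:[p1=F, (p0 → p0)=T] Δ:[p0=F] refutes=False
  v=01: Γ:[p1=T, (p0 → p0)=T] Δ:[p0=F] refutes=True  ← countermodel

Result: NO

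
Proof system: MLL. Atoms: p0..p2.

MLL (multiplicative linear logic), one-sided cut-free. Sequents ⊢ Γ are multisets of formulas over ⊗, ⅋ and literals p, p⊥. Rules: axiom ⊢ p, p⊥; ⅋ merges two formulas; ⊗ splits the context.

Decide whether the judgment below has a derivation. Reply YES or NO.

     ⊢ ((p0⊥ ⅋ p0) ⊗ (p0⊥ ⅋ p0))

Proof tree:
[⊗]  ⊢ ((p0⊥ ⅋ p0) ⊗ (p0⊥ ⅋ p0))
  [⅋]  ⊢ (p0⊥ ⅋ p0)
    [Ax]  ⊢ p0, p0⊥
  [⅋]  ⊢ (p0⊥ ⅋ p0)
    [Ax]  ⊢ p0, p0⊥

Result: YES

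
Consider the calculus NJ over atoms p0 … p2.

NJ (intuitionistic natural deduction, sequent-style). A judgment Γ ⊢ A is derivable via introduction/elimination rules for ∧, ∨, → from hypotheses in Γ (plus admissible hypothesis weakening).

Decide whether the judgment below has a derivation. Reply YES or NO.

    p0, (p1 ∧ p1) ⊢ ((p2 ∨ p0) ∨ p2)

Derivation trace:
[Wk] p0, (p1 ∧ p1) ⊢ ((p2 ∨ p0) ∨ p2)
  [∨I₁] p0 ⊢ ((p2 ∨ p0) ∨ p2)
    [∨I₂] p0 ⊢ (p2 ∨ p0)
      [Ax] p0 ⊢ p0

Result: YES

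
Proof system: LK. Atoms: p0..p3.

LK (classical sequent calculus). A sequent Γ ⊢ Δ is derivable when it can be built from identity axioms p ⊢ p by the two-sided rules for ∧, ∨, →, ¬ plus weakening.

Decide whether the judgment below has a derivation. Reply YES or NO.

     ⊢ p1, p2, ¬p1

Derivation trace:
[¬R]  ⊢ p1, p2, ¬p1
  [WR] p1 ⊢ p1, p2
    [Ax] p1 ⊢ p1

Result: YES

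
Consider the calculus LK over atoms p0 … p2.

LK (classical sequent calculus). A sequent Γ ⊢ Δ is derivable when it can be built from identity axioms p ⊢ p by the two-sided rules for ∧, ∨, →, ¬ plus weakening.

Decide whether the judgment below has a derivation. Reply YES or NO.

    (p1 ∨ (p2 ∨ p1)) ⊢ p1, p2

Derivation (root first):
[∨L] (p1 ∨ (p2 ∨ p1)) ⊢ p1, p2
  [Ax] p1 ⊢ p1
  [∨L] (p2 ∨ p1) ⊢ p1, p2
    [Ax] p2 ⊢ p2
    [Ax] p1 ⊢ p1

Result: YES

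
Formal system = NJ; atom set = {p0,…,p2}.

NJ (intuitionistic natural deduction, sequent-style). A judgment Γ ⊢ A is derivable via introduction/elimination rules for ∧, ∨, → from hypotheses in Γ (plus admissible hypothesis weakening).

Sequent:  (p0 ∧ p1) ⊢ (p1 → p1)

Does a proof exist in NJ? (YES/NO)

Proof tree:
[Wk] (p0 ∧ p1) ⊢ (p1 → p1)
  [→I]  ⊢ (p1 → p1)
    [Ax] p1 ⊢ p1

Result: YES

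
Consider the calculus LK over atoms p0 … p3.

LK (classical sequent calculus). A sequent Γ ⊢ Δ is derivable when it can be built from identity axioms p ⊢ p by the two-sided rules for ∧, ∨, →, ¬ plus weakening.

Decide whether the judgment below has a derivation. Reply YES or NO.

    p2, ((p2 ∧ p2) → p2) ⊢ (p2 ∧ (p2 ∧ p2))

Proof tree:
[→L] p2, ((p2 ∧ p2) → p2) ⊢ (p2 ∧ (p2 ∧ p2))
  [∧R] p2 ⊢ (p2 ∧ p2)
    [Ax] p2 ⊢ p2
    [Ax] p2 ⊢ p2
  [∧R] p2 ⊢ (p2 ∧ (p2 ∧ p2))
    [Ax] p2 ⊢ p2
    [∧R] p2 ⊢ (p2 ∧ p2)
      [Ax] p2 ⊢ p2
      [Ax] p2 ⊢ p2

Result: YES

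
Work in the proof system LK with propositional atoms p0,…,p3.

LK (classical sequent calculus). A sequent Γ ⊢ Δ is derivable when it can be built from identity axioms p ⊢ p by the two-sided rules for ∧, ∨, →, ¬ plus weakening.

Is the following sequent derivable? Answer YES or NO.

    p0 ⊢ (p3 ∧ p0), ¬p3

Proof tree:
[¬R] p0 ⊢ (p3 ∧ p0), ¬p3
  [∧R] p3, p0 ⊢ (p3 ∧ p0)
    [Ax] p3 ⊢ p3
    [Ax] p0 ⊢ p0

Result: YES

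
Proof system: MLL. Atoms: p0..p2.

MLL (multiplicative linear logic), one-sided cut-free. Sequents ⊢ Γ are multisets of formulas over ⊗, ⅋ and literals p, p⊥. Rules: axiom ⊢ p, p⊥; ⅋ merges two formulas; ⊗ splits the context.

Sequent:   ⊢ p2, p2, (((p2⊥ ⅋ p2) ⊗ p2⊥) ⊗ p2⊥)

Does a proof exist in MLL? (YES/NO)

Proof tree:
[⊗]  ⊢ p2, p2, (((p2⊥ ⅋ p2) ⊗ p2⊥) ⊗ p2⊥)
  [⊗]  ⊢ p2, ((p2⊥ ⅋ p2) ⊗ p2⊥)
    [⅋]  ⊢ (p2⊥ ⅋ p2)
      [Ax]  ⊢ p2, p2⊥
    [Ax]  ⊢ p2, p2⊥
  [Ax]  ⊢ p2, p2⊥

Result: YES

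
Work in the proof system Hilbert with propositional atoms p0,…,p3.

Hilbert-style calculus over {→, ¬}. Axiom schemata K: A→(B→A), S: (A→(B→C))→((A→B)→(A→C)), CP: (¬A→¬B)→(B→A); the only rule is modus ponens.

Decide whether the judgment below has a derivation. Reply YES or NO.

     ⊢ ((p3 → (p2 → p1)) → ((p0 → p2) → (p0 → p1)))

Search for a countermodel by truth-table:
  v=0000: Γ:[] Δ:[((p3 → (p2 → p1)) → ((p0 → p2) → (p0 → p1)))=T] refutes=False
  v=0001: Γ:[] Δ:[((p3 → (p2 → p1)) → ((p0 → p2) → (p0 → p1)))=T] refutes=False
  v=0010: Γ:[] Δ:[((p3 → (p2 → p1)) → ((p0 → p2) → (p0 → p1)))=T] refutes=False
  v=0011: Γ:[] Δ:[((p3 → (p2 → p1)) → ((p0 → p2) → (p0 → p1)))=T] refutes=False
  v=0100: Γ:[] Δ:[((p3 → (p2 → p1)) → ((p0 → p2) → (p0 → p1)))=T] refutes=False
  v=0101: Γ:[] Δ:[((p3 → (p2 → p1)) → ((p0 → p2) → (p0 → p1)))=T] refutes=False
  v=0110: Γ:[] Δ:[((p3 → (p2 → p1)) → ((p0 → p2) → (p0 → p1)))=T] refutes=False
  v=0111: Γ:[] Δ:[((p3 → (p2 → p1)) → ((p0 → p2) → (p0 → p1)))=T] refutes=False
  v=1000: Γ:[] Δ:[((p3 → (p2 → p1)) → ((p0 → p2) → (p0 → p1)))=T] refutes=False
  v=1001: Γ:[] Δ:[((p3 → (p2 → p1)) → ((p0 → p2) → (p0 → p1)))=T] refutes=False
  v=1010: Γ:[] Δ:[((p3 → (p2 → p1)) → ((p0 → p2) → (p0 → p1)))=F] refutes=True  ← countermodel

Result: NO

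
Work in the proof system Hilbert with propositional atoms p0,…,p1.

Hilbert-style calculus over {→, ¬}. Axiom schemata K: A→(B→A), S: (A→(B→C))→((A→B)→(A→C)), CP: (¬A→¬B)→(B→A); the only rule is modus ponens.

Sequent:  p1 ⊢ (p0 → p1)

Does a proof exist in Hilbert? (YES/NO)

Derivation trace:
[MP] p1 ⊢ (p0 → p1)
  [K]  ⊢ (p1 → (p0 → p1))
  [MP] p1 ⊢ p1
    [MP] p1 ⊢ (p1 → p1)
      [MP]  ⊢ ((p1 → p1) → (p1 → p1))
        [S]  ⊢ ((p1 → (p1 → p1)) → ((p1 → p1) → (p1 → p1)))
        [K]  ⊢ (p1 → (p1 → p1))
      [MP] p1 ⊢ (p1 → p1)
        [K]  ⊢ (p1 → (p1 → p1))
        [Hyp] p1 ⊢ p1
    [Hyp] p1 ⊢ p1

Result: YES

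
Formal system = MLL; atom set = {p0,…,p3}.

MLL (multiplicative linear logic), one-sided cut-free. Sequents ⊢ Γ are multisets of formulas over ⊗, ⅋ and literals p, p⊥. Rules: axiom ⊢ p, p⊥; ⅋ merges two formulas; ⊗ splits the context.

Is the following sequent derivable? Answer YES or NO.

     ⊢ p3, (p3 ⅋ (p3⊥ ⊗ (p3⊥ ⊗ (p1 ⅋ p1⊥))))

Proof tree:
[⅋]  ⊢ p3, (p3 ⅋ (p3⊥ ⊗ (p3⊥ ⊗ (p1 ⅋ p1⊥))))
  [⊗]  ⊢ p3, p3, (p3⊥ ⊗ (p3⊥ ⊗ (p1 ⅋ p1⊥)))
    [Ax]  ⊢ p3, p3⊥
    [⊗]  ⊢ p3, (p3⊥ ⊗ (p1 ⅋ p1⊥))
      [Ax]  ⊢ p3, p3⊥
      [⅋]  ⊢ (p1 ⅋ p1⊥)
        [Ax]  ⊢ p1, p1⊥

Result: YES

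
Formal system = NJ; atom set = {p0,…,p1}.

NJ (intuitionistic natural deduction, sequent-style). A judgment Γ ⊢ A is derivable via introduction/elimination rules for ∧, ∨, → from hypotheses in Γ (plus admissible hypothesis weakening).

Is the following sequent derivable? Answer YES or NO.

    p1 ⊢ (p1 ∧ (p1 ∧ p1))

Derivation (root first):
[∧I] p1 ⊢ (p1 ∧ (p1 ∧ p1))
  [Ax] p1 ⊢ p1
  [Wk] p1, p1 ⊢ (p1 ∧ p1)
    [∧I] p1 ⊢ (p1 ∧ p1)
      [Ax] p1 ⊢ p1
      [Ax] p1 ⊢ p1

Result: YES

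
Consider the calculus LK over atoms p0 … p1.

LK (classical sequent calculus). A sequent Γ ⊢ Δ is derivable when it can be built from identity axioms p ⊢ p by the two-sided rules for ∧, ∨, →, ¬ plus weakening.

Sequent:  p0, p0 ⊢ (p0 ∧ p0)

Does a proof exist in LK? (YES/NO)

Derivation trace:
[WL] p0, p0 ⊢ (p0 ∧ p0)
  [∧R] p0 ⊢ (p0 ∧ p0)
    [Ax] p0 ⊢ p0
    [Ax] p0 ⊢ p0

Result: YES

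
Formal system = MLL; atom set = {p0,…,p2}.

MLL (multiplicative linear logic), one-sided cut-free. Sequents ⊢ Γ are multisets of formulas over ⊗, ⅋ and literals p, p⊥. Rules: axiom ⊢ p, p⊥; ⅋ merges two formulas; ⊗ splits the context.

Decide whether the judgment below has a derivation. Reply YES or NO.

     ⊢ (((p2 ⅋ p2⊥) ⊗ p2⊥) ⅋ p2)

Derivation trace:
[⅋]  ⊢ (((p2 ⅋ p2⊥) ⊗ p2⊥) ⅋ p2)
  [⊗]  ⊢ p2, ((p2 ⅋ p2⊥) ⊗ p2⊥)
    [⅋]  ⊢ (p2 ⅋ p2⊥)
      [Ax]  ⊢ p2, p2⊥
    [Ax]  ⊢ p2, p2⊥

Result: YES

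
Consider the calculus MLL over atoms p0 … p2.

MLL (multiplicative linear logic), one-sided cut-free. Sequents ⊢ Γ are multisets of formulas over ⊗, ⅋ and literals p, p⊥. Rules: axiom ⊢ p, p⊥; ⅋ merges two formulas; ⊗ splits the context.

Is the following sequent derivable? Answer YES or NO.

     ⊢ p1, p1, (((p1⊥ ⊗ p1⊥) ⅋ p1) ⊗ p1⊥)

Proof tree:
[⊗]  ⊢ p1, p1, (((p1⊥ ⊗ p1⊥) ⅋ p1) ⊗ p1⊥)
  [⅋]  ⊢ p1, ((p1⊥ ⊗ p1⊥) ⅋ p1)
    [⊗]  ⊢ p1, p1, (p1⊥ ⊗ p1⊥)
      [Ax]  ⊢ p1, p1⊥
      [Ax]  ⊢ p1, p1⊥
  [Ax]  ⊢ p1, p1⊥

Result: YES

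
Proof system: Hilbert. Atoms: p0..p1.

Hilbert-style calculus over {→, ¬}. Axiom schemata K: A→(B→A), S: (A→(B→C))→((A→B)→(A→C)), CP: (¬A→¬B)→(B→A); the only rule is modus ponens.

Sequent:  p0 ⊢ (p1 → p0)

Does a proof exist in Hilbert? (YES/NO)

Proof tree:
[MP] p0 ⊢ (p1 → p0)
  [K]  ⊢ (p0 → (p1 → p0))
  [MP] p0 ⊢ p0
    [MP] p0 ⊢ (p0 → p0)
      [K]  ⊢ (p0 → (p0 → p0))
      [Hyp] p0 ⊢ p0
    [Hyp] p0 ⊢ p0

Result: YES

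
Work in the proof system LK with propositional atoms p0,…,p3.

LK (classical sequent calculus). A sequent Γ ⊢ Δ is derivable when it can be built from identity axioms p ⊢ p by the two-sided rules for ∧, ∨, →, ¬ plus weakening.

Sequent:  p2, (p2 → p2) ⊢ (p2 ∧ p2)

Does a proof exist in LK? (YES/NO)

Derivation trace:
[∧R] p2, (p2 → p2) ⊢ (p2 ∧ p2)
  [→L] p2, (p2 → p2) ⊢ p2
    [Ax] p2 ⊢ p2
    [Ax] p2 ⊢ p2
  [Ax] p2 ⊢ p2

Result: YES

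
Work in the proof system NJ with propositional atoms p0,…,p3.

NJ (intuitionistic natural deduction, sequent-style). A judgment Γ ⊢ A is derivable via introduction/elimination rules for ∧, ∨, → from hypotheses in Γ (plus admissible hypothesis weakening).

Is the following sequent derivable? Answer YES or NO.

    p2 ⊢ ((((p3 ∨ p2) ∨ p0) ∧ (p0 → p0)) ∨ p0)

Proof tree:
[∨I₁] p2 ⊢ ((((p3 ∨ p2) ∨ p0) ∧ (p0 → p0)) ∨ p0)
  [∧I] p2 ⊢ (((p3 ∨ p2) ∨ p0) ∧ (p0 → p0))
    [∨I₁] p2 ⊢ ((p3 ∨ p2) ∨ p0)
      [∨I₂] p2 ⊢ (p3 ∨ p2)
        [Ax] p2 ⊢ p2
    [→I]  ⊢ (p0 → p0)
      [Ax] p0 ⊢ p0

Result: YES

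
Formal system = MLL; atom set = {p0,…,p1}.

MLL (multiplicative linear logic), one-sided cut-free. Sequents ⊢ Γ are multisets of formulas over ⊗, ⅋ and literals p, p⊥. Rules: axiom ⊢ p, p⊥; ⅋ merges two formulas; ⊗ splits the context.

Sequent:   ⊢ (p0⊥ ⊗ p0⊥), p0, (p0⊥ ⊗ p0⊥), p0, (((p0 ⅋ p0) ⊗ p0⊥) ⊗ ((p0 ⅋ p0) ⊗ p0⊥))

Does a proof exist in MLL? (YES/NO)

Proof tree:
[⊗]  ⊢ (p0⊥ ⊗ p0⊥), p0, (p0⊥ ⊗ p0⊥), p0, (((p0 ⅋ p0) ⊗ p0⊥) ⊗ ((p0 ⅋ p0) ⊗ p0⊥))
  [⊗]  ⊢ (p0⊥ ⊗ p0⊥), p0, ((p0 ⅋ p0) ⊗ p0⊥)
    [⅋]  ⊢ (p0⊥ ⊗ p0⊥), (p0 ⅋ p0)
      [⊗]  ⊢ p0, p0, (p0⊥ ⊗ p0⊥)
        [Ax]  ⊢ p0, p0⊥
        [Ax]  ⊢ p0, p0⊥
    [Ax]  ⊢ p0, p0⊥
  [⊗]  ⊢ (p0⊥ ⊗ p0⊥), p0, ((p0 ⅋ p0) ⊗ p0⊥)
    [⅋]  ⊢ (p0⊥ ⊗ p0⊥), (p0 ⅋ p0)
      [⊗]  ⊢ p0, p0, (p0⊥ ⊗ p0⊥)
        [Ax]  ⊢ p0, p0⊥
        [Ax]  ⊢ p0, p0⊥
    [Ax]  ⊢ p0, p0⊥

Result: YES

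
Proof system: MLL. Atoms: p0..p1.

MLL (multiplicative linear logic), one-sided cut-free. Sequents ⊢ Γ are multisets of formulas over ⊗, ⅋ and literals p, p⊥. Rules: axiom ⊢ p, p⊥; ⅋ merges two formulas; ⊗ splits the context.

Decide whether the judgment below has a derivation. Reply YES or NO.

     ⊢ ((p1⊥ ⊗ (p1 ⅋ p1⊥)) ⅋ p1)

Proof tree:
[⅋]  ⊢ ((p1⊥ ⊗ (p1 ⅋ p1⊥)) ⅋ p1)
  [⊗]  ⊢ p1, (p1⊥ ⊗ (p1 ⅋ p1⊥))
    [Ax]  ⊢ p1, p1⊥
    [⅋]  ⊢ (p1 ⅋ p1⊥)
      [Ax]  ⊢ p1, p1⊥

Result: YES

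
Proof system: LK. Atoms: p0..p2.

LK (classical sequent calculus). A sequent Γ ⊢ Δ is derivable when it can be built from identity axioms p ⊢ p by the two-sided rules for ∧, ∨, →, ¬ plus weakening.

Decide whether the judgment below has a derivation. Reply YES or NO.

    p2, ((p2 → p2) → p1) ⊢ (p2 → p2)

Derivation (root first):
[→L] p2, ((p2 → p2) → p1) ⊢ (p2 → p2)
  [WL] p2 ⊢ (p2 → p2)
    [→R]  ⊢ (p2 → p2)
      [Ax] p2 ⊢ p2
  [WL] p1 ⊢ (p2 → p2)
    [→R]  ⊢ (p2 → p2)
      [Ax] p2 ⊢ p2

Result: YES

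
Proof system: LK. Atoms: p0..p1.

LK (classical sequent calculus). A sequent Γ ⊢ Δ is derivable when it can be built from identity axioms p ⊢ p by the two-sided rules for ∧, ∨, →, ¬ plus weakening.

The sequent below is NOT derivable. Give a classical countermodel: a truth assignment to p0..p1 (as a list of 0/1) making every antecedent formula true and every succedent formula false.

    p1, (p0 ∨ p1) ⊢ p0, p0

Truth-table refutation:
  v=00: Γ:[p1=F, (p0 ∨ p1)=F] Δ:[p0=F, p0=F] refutes=False
  v=01: Γ:[p1=T, (p0 ∨ p1)=T] Δ:[p0=F, p0=F] refutes=True  ← countermodel

Result: [0, 1]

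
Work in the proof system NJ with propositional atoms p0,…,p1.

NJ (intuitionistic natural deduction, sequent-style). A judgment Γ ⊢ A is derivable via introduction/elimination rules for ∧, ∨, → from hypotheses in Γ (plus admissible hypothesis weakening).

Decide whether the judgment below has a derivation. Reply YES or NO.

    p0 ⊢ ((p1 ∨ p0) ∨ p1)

Derivation (root first):
[∨I₁] p0 ⊢ ((p1 ∨ p0) ∨ p1)
  [∨I₂] p0 ⊢ (p1 ∨ p0)
    [Ax] p0 ⊢ p0

Result: YES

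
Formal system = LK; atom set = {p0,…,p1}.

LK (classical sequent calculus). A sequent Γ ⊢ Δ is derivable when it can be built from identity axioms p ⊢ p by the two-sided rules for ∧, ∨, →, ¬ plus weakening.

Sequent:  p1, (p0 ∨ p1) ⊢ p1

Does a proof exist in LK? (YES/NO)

Derivation trace:
[∨L] p1, (p0 ∨ p1) ⊢ p1
  [WL] p1, p0 ⊢ p1
    [Ax] p1 ⊢ p1
  [Ax] p1 ⊢ p1

Result: YES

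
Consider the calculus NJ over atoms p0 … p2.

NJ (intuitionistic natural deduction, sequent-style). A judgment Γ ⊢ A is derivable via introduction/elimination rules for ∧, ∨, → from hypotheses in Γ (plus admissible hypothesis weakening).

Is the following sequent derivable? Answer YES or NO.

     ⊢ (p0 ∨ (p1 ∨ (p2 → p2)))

Proof tree:
[∨I₂]  ⊢ (p0 ∨ (p1 ∨ (p2 → p2)))
  [∨I₂]  ⊢ (p1 ∨ (p2 → p2))
    [→I]  ⊢ (p2 → p2)
      [Ax] p2 ⊢ p2

Result: YES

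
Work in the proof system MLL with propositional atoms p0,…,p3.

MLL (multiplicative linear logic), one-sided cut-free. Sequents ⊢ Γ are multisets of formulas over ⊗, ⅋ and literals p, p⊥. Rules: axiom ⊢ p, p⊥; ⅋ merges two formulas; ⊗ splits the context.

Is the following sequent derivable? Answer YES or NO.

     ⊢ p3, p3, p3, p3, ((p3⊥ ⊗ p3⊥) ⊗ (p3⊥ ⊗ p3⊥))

Derivation trace:
[⊗]  ⊢ p3, p3, p3, p3, ((p3⊥ ⊗ p3⊥) ⊗ (p3⊥ ⊗ p3⊥))
  [⊗]  ⊢ p3, p3, (p3⊥ ⊗ p3⊥)
    [Ax]  ⊢ p3, p3⊥
    [Ax]  ⊢ p3, p3⊥
  [⊗]  ⊢ p3, p3, (p3⊥ ⊗ p3⊥)
    [Ax]  ⊢ p3, p3⊥
    [Ax]  ⊢ p3, p3⊥

Result: YES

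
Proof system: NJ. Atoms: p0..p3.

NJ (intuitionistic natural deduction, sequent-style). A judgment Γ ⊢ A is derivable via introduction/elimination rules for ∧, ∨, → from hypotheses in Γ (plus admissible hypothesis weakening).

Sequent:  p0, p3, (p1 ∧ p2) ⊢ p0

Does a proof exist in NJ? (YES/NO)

Derivation trace:
[Wk] p0, p3, (p1 ∧ p2) ⊢ p0
  [Wk] p0, p3 ⊢ p0
    [Ax] p0 ⊢ p0

Result: YES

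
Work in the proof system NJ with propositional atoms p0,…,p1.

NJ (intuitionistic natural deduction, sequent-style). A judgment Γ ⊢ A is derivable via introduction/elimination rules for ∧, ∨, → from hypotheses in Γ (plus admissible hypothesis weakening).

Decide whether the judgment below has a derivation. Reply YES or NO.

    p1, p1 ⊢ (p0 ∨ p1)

Proof tree:
[∨I₂] p1, p1 ⊢ (p0 ∨ p1)
  [Wk] p1, p1 ⊢ p1
    [Ax] p1 ⊢ p1

Result: YES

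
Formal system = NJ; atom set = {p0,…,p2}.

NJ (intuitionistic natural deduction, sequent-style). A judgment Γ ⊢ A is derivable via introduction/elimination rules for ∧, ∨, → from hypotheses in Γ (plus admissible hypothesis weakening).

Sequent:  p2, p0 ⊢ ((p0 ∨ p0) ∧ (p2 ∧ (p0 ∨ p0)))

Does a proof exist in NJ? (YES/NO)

Proof tree:
[∧I] p2, p0 ⊢ ((p0 ∨ p0) ∧ (p2 ∧ (p0 ∨ p0)))
  [∨I₁] p0 ⊢ (p0 ∨ p0)
    [Ax] p0 ⊢ p0
  [∧I] p2, p0 ⊢ (p2 ∧ (p0 ∨ p0))
    [Wk] p2, p2 ⊢ p2
      [Ax] p2 ⊢ p2
    [∨I₁] p0 ⊢ (p0 ∨ p0)
      [Ax] p0 ⊢ p0

Result: YES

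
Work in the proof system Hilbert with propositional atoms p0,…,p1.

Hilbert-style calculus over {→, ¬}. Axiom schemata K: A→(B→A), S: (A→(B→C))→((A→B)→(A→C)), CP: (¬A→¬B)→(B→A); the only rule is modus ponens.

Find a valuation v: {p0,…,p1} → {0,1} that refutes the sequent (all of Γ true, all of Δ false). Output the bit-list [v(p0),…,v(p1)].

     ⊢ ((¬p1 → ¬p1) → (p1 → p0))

Search for a countermodel by truth-table:
  v=00: Γ:[] Δ:[((¬p1 → ¬p1) → (p1 → p0))=T] refutes=False
  v=01: Γ:[] Δ:[((¬p1 → ¬p1) → (p1 → p0))=F] refutes=True  ← countermodel

Result: [0, 1]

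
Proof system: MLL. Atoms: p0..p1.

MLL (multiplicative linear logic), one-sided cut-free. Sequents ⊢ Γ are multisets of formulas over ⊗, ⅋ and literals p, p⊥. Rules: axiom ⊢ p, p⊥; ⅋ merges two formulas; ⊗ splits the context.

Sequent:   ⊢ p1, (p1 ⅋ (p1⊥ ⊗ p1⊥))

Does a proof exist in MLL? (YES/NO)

Proof tree:
[⅋]  ⊢ p1, (p1 ⅋ (p1⊥ ⊗ p1⊥))
  [⊗]  ⊢ p1, p1, (p1⊥ ⊗ p1⊥)
    [Ax]  ⊢ p1, p1⊥
    [Ax]  ⊢ p1, p1⊥

Result: YES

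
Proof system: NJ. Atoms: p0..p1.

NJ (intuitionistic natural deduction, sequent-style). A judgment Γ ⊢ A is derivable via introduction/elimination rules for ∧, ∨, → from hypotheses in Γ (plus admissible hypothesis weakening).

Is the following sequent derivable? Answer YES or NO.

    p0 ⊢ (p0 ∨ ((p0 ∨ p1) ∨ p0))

Derivation trace:
[∨I₂] p0 ⊢ (p0 ∨ ((p0 ∨ p1) ∨ p0))
  [∨I₁] p0 ⊢ ((p0 ∨ p1) ∨ p0)
    [∨I₁] p0 ⊢ (p0 ∨ p1)
      [Ax] p0 ⊢ p0

Result: YES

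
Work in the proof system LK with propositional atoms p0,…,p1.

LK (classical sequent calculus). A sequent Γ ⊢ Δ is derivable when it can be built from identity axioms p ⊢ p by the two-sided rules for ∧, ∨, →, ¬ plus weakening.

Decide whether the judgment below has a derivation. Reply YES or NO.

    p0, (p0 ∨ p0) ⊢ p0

Proof tree:
[∨L] p0, (p0 ∨ p0) ⊢ p0
  [Ax] p0 ⊢ p0
  [WL] p0, p0 ⊢ p0
    [Ax] p0 ⊢ p0

Result: YES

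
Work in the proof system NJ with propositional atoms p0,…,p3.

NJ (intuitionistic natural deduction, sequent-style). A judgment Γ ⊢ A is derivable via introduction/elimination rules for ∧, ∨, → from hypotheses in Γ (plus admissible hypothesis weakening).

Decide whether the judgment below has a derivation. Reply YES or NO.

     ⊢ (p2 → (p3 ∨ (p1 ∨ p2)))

Derivation (root first):
[→I]  ⊢ (p2 → (p3 ∨ (p1 ∨ p2)))
  [∨I₂] p2 ⊢ (p3 ∨ (p1 ∨ p2))
    [∨I₂] p2 ⊢ (p1 ∨ p2)
      [Ax] p2 ⊢ p2

Result: YES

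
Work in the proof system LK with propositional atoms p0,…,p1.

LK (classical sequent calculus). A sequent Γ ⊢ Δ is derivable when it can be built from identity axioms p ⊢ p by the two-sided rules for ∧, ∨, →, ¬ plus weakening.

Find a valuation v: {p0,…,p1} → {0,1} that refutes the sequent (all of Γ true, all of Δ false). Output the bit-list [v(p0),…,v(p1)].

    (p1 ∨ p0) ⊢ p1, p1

Enumerate valuations to refute Γ ⊢ Δ:
  v=00: Γ:[(p1 ∨ p0)=F] Δ:[p1=F, p1=F] refutes=False
  v=01: Γ:[(p1 ∨ p0)=T] Δ:[p1=T, p1=T] refutes=False
  v=10: Γ:[(p1 ∨ p0)=T] Δ:[p1=F, p1=F] refutes=True  ← countermodel

Result: [1, 0]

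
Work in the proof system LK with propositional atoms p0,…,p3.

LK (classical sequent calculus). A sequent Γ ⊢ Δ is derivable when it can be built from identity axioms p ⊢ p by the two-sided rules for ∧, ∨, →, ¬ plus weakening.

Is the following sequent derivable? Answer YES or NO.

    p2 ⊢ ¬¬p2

Proof tree:
[¬R] p2 ⊢ ¬¬p2
  [¬L] p2, ¬p2 ⊢ 
    [Ax] p2 ⊢ p2

Result: YES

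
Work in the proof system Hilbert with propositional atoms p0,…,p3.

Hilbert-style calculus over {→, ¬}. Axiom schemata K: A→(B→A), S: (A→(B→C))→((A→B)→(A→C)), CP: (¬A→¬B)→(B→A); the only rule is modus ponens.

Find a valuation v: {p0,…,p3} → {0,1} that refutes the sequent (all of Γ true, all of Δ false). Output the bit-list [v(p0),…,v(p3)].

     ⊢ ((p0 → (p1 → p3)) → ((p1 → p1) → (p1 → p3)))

Search for a countermodel by truth-table:
  v=0000: Γ:[] Δ:[((p0 → (p1 → p3)) → ((p1 → p1) → (p1 → p3)))=T] refutes=False
  v=0001: Γ:[] Δ:[((p0 → (p1 → p3)) → ((p1 → p1) → (p1 → p3)))=T] refutes=False
  v=0010: Γ:[] Δ:[((p0 → (p1 → p3)) → ((p1 → p1) → (p1 → p3)))=T] refutes=False
  v=0011: Γ:[] Δ:[((p0 → (p1 → p3)) → ((p1 → p1) → (p1 → p3)))=T] refutes=False
  v=0100: Γ:[] Δ:[((p0 → (p1 → p3)) → ((p1 → p1) → (p1 → p3)))=F] refutes=True  ← countermodel

Result: [0, 1, 0, 0]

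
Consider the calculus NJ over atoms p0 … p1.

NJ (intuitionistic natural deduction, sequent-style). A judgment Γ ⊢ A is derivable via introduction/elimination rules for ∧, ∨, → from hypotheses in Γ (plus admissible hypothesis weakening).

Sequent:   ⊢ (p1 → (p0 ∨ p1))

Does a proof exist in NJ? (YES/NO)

Derivation (root first):
[→I]  ⊢ (p1 → (p0 ∨ p1))
  [∨I₂] p1 ⊢ (p0 ∨ p1)
    [Ax] p1 ⊢ p1

Result: YES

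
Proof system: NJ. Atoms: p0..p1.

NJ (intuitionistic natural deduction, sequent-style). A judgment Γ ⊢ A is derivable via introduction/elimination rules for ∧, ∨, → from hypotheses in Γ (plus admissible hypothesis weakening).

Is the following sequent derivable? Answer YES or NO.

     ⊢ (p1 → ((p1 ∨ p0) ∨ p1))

Proof tree:
[→I]  ⊢ (p1 → ((p1 ∨ p0) ∨ p1))
  [∨I₁] p1 ⊢ ((p1 ∨ p0) ∨ p1)
    [∨I₁] p1 ⊢ (p1 ∨ p0)
      [Ax] p1 ⊢ p1

Result: YES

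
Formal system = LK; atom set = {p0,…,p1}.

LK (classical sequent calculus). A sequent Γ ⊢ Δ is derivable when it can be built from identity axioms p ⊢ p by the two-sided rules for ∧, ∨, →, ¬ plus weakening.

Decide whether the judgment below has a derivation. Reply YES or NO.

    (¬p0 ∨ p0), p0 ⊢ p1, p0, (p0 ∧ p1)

Derivation trace:
[∧R] (¬p0 ∨ p0), p0 ⊢ p1, p0, (p0 ∧ p1)
  [∨L] p0, (¬p0 ∨ p0) ⊢ p1, p0
    [¬L] p0, ¬p0 ⊢ 
      [Ax] p0 ⊢ p0
    [WR] p0 ⊢ p0, p1
      [Ax] p0 ⊢ p0
  [WR] p0 ⊢ p0, p1
    [Ax] p0 ⊢ p0

Result: YES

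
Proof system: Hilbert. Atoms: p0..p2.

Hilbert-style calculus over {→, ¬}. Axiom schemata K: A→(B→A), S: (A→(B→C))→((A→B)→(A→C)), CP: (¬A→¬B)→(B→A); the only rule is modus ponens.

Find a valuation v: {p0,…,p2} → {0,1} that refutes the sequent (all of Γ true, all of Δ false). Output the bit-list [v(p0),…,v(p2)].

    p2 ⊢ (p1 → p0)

Enumerate valuations to refute Γ ⊢ Δ:
  v=000: Γ:[p2=F] Δ:[(p1 → p0)=T] refutes=False
  v=001: Γ:[p2=T] Δ:[(p1 → p0)=T] refutes=False
  v=010: Γ:[p2=F] Δ:[(p1 → p0)=F] refutes=False
  v=011: Γ:[p2=T] Δ:[(p1 → p0)=F] refutes=True  ← countermodel

Result: [0, 1, 1]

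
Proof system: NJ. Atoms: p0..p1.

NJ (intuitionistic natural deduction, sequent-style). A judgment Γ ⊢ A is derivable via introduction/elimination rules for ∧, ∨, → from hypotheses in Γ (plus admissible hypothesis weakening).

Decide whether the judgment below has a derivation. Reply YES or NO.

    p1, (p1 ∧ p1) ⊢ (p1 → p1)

Derivation (root first):
[→I] p1, (p1 ∧ p1) ⊢ (p1 → p1)
  [Wk] p1, (p1 ∧ p1), p1 ⊢ p1
    [Wk] p1, (p1 ∧ p1) ⊢ p1
      [Ax] p1 ⊢ p1

Result: YES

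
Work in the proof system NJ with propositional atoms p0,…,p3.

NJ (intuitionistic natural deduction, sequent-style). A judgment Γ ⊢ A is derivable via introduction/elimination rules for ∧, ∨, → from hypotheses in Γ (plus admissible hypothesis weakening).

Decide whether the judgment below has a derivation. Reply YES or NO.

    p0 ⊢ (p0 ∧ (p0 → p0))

Proof tree:
[∧I] p0 ⊢ (p0 ∧ (p0 → p0))
  [Ax] p0 ⊢ p0
  [→I]  ⊢ (p0 → p0)
    [Ax] p0 ⊢ p0

Result: YES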